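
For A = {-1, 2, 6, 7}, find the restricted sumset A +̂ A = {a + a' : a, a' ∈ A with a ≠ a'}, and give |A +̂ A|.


Restricted sumset: A +̂ A = {a + a' : a ∈ A, a' ∈ A, a ≠ a'}.
Equivalently, take A + A and drop any sum 2a that is achievable ONLY as a + a for a ∈ A (i.e. sums representable only with equal summands).
Enumerate pairs (a, a') with a < a' (symmetric, so each unordered pair gives one sum; this covers all a ≠ a'):
  -1 + 2 = 1
  -1 + 6 = 5
  -1 + 7 = 6
  2 + 6 = 8
  2 + 7 = 9
  6 + 7 = 13
Collected distinct sums: {1, 5, 6, 8, 9, 13}
|A +̂ A| = 6
(Reference bound: |A +̂ A| ≥ 2|A| - 3 for |A| ≥ 2, with |A| = 4 giving ≥ 5.)

|A +̂ A| = 6


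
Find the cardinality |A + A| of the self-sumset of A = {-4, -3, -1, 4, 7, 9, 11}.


A + A = {a + a' : a, a' ∈ A}; |A| = 7.
General bounds: 2|A| - 1 ≤ |A + A| ≤ |A|(|A|+1)/2, i.e. 13 ≤ |A + A| ≤ 28.
Lower bound 2|A|-1 is attained iff A is an arithmetic progression.
Enumerate sums a + a' for a ≤ a' (symmetric, so this suffices):
a = -4: -4+-4=-8, -4+-3=-7, -4+-1=-5, -4+4=0, -4+7=3, -4+9=5, -4+11=7
a = -3: -3+-3=-6, -3+-1=-4, -3+4=1, -3+7=4, -3+9=6, -3+11=8
a = -1: -1+-1=-2, -1+4=3, -1+7=6, -1+9=8, -1+11=10
a = 4: 4+4=8, 4+7=11, 4+9=13, 4+11=15
a = 7: 7+7=14, 7+9=16, 7+11=18
a = 9: 9+9=18, 9+11=20
a = 11: 11+11=22
Distinct sums: {-8, -7, -6, -5, -4, -2, 0, 1, 3, 4, 5, 6, 7, 8, 10, 11, 13, 14, 15, 16, 18, 20, 22}
|A + A| = 23

|A + A| = 23


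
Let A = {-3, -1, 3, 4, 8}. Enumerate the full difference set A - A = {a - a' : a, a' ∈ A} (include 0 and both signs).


A - A = {a - a' : a, a' ∈ A}.
Compute a - a' for each ordered pair (a, a'):
a = -3: -3--3=0, -3--1=-2, -3-3=-6, -3-4=-7, -3-8=-11
a = -1: -1--3=2, -1--1=0, -1-3=-4, -1-4=-5, -1-8=-9
a = 3: 3--3=6, 3--1=4, 3-3=0, 3-4=-1, 3-8=-5
a = 4: 4--3=7, 4--1=5, 4-3=1, 4-4=0, 4-8=-4
a = 8: 8--3=11, 8--1=9, 8-3=5, 8-4=4, 8-8=0
Collecting distinct values (and noting 0 appears from a-a):
A - A = {-11, -9, -7, -6, -5, -4, -2, -1, 0, 1, 2, 4, 5, 6, 7, 9, 11}
|A - A| = 17

A - A = {-11, -9, -7, -6, -5, -4, -2, -1, 0, 1, 2, 4, 5, 6, 7, 9, 11}


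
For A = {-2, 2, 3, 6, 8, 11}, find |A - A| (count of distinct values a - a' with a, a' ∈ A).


A - A = {a - a' : a, a' ∈ A}; |A| = 6.
Bounds: 2|A|-1 ≤ |A - A| ≤ |A|² - |A| + 1, i.e. 11 ≤ |A - A| ≤ 31.
Note: 0 ∈ A - A always (from a - a). The set is symmetric: if d ∈ A - A then -d ∈ A - A.
Enumerate nonzero differences d = a - a' with a > a' (then include -d):
Positive differences: {1, 2, 3, 4, 5, 6, 8, 9, 10, 13}
Full difference set: {0} ∪ (positive diffs) ∪ (negative diffs).
|A - A| = 1 + 2·10 = 21 (matches direct enumeration: 21).

|A - A| = 21


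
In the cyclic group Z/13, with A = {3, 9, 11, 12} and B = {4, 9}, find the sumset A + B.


Work in Z/13Z: reduce every sum a + b modulo 13.
Enumerate all 8 pairs:
a = 3: 3+4=7, 3+9=12
a = 9: 9+4=0, 9+9=5
a = 11: 11+4=2, 11+9=7
a = 12: 12+4=3, 12+9=8
Distinct residues collected: {0, 2, 3, 5, 7, 8, 12}
|A + B| = 7 (out of 13 total residues).

A + B = {0, 2, 3, 5, 7, 8, 12}


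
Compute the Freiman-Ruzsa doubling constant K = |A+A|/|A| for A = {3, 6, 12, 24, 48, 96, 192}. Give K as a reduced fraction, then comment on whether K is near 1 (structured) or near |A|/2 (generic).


|A| = 7.
Compute A + A by enumerating all 49 pairs.
A + A = {6, 9, 12, 15, 18, 24, 27, 30, 36, 48, 51, 54, 60, 72, 96, 99, 102, 108, 120, 144, 192, 195, 198, 204, 216, 240, 288, 384}, so |A + A| = 28.
K = |A + A| / |A| = 28/7 = 4/1 ≈ 4.0000.
Reference: AP of size 7 gives K = 13/7 ≈ 1.8571; a fully generic set of size 7 gives K ≈ 4.0000.

|A| = 7, |A + A| = 28, K = 28/7 = 4/1.


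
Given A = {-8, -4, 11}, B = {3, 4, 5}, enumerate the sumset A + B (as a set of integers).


A + B = {a + b : a ∈ A, b ∈ B}.
Enumerate all |A|·|B| = 3·3 = 9 pairs (a, b) and collect distinct sums.
a = -8: -8+3=-5, -8+4=-4, -8+5=-3
a = -4: -4+3=-1, -4+4=0, -4+5=1
a = 11: 11+3=14, 11+4=15, 11+5=16
Collecting distinct sums: A + B = {-5, -4, -3, -1, 0, 1, 14, 15, 16}
|A + B| = 9

A + B = {-5, -4, -3, -1, 0, 1, 14, 15, 16}


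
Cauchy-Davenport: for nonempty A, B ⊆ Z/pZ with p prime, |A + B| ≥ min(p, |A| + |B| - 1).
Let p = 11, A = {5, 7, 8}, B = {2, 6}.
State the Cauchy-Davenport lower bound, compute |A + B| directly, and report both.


Cauchy-Davenport: |A + B| ≥ min(p, |A| + |B| - 1) for A, B nonempty in Z/pZ.
|A| = 3, |B| = 2, p = 11.
CD lower bound = min(11, 3 + 2 - 1) = min(11, 4) = 4.
Compute A + B mod 11 directly:
a = 5: 5+2=7, 5+6=0
a = 7: 7+2=9, 7+6=2
a = 8: 8+2=10, 8+6=3
A + B = {0, 2, 3, 7, 9, 10}, so |A + B| = 6.
Verify: 6 ≥ 4? Yes ✓.

CD lower bound = 4, actual |A + B| = 6.


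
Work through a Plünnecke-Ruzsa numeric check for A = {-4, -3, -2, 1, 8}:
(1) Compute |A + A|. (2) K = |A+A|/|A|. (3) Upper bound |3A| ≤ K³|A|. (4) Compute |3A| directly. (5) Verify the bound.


|A| = 5.
Step 1: Compute A + A by enumerating all 25 pairs.
A + A = {-8, -7, -6, -5, -4, -3, -2, -1, 2, 4, 5, 6, 9, 16}, so |A + A| = 14.
Step 2: Doubling constant K = |A + A|/|A| = 14/5 = 14/5 ≈ 2.8000.
Step 3: Plünnecke-Ruzsa gives |3A| ≤ K³·|A| = (2.8000)³ · 5 ≈ 109.7600.
Step 4: Compute 3A = A + A + A directly by enumerating all triples (a,b,c) ∈ A³; |3A| = 26.
Step 5: Check 26 ≤ 109.7600? Yes ✓.

K = 14/5, Plünnecke-Ruzsa bound K³|A| ≈ 109.7600, |3A| = 26, inequality holds.


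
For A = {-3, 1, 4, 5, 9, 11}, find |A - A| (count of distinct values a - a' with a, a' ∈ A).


A - A = {a - a' : a, a' ∈ A}; |A| = 6.
Bounds: 2|A|-1 ≤ |A - A| ≤ |A|² - |A| + 1, i.e. 11 ≤ |A - A| ≤ 31.
Note: 0 ∈ A - A always (from a - a). The set is symmetric: if d ∈ A - A then -d ∈ A - A.
Enumerate nonzero differences d = a - a' with a > a' (then include -d):
Positive differences: {1, 2, 3, 4, 5, 6, 7, 8, 10, 12, 14}
Full difference set: {0} ∪ (positive diffs) ∪ (negative diffs).
|A - A| = 1 + 2·11 = 23 (matches direct enumeration: 23).

|A - A| = 23


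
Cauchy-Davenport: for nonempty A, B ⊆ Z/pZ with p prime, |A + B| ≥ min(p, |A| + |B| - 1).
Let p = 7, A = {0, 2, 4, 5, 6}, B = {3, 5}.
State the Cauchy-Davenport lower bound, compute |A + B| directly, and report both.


Cauchy-Davenport: |A + B| ≥ min(p, |A| + |B| - 1) for A, B nonempty in Z/pZ.
|A| = 5, |B| = 2, p = 7.
CD lower bound = min(7, 5 + 2 - 1) = min(7, 6) = 6.
Compute A + B mod 7 directly:
a = 0: 0+3=3, 0+5=5
a = 2: 2+3=5, 2+5=0
a = 4: 4+3=0, 4+5=2
a = 5: 5+3=1, 5+5=3
a = 6: 6+3=2, 6+5=4
A + B = {0, 1, 2, 3, 4, 5}, so |A + B| = 6.
Verify: 6 ≥ 6? Yes ✓.

CD lower bound = 6, actual |A + B| = 6.


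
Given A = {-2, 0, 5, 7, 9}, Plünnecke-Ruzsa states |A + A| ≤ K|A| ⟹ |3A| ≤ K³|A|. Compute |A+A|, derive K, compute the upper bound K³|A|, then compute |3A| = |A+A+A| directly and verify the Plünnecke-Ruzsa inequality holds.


|A| = 5.
Step 1: Compute A + A by enumerating all 25 pairs.
A + A = {-4, -2, 0, 3, 5, 7, 9, 10, 12, 14, 16, 18}, so |A + A| = 12.
Step 2: Doubling constant K = |A + A|/|A| = 12/5 = 12/5 ≈ 2.4000.
Step 3: Plünnecke-Ruzsa gives |3A| ≤ K³·|A| = (2.4000)³ · 5 ≈ 69.1200.
Step 4: Compute 3A = A + A + A directly by enumerating all triples (a,b,c) ∈ A³; |3A| = 22.
Step 5: Check 22 ≤ 69.1200? Yes ✓.

K = 12/5, Plünnecke-Ruzsa bound K³|A| ≈ 69.1200, |3A| = 22, inequality holds.


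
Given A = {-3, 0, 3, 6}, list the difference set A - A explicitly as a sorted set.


A - A = {a - a' : a, a' ∈ A}.
Compute a - a' for each ordered pair (a, a'):
a = -3: -3--3=0, -3-0=-3, -3-3=-6, -3-6=-9
a = 0: 0--3=3, 0-0=0, 0-3=-3, 0-6=-6
a = 3: 3--3=6, 3-0=3, 3-3=0, 3-6=-3
a = 6: 6--3=9, 6-0=6, 6-3=3, 6-6=0
Collecting distinct values (and noting 0 appears from a-a):
A - A = {-9, -6, -3, 0, 3, 6, 9}
|A - A| = 7

A - A = {-9, -6, -3, 0, 3, 6, 9}


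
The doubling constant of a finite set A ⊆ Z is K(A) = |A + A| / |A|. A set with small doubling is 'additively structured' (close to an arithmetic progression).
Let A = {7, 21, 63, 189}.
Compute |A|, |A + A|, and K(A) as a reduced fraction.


|A| = 4.
Compute A + A by enumerating all 16 pairs.
A + A = {14, 28, 42, 70, 84, 126, 196, 210, 252, 378}, so |A + A| = 10.
K = |A + A| / |A| = 10/4 = 5/2 ≈ 2.5000.
Reference: AP of size 4 gives K = 7/4 ≈ 1.7500; a fully generic set of size 4 gives K ≈ 2.5000.

|A| = 4, |A + A| = 10, K = 10/4 = 5/2.


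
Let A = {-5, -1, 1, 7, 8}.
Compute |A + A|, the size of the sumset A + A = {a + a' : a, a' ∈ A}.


A + A = {a + a' : a, a' ∈ A}; |A| = 5.
General bounds: 2|A| - 1 ≤ |A + A| ≤ |A|(|A|+1)/2, i.e. 9 ≤ |A + A| ≤ 15.
Lower bound 2|A|-1 is attained iff A is an arithmetic progression.
Enumerate sums a + a' for a ≤ a' (symmetric, so this suffices):
a = -5: -5+-5=-10, -5+-1=-6, -5+1=-4, -5+7=2, -5+8=3
a = -1: -1+-1=-2, -1+1=0, -1+7=6, -1+8=7
a = 1: 1+1=2, 1+7=8, 1+8=9
a = 7: 7+7=14, 7+8=15
a = 8: 8+8=16
Distinct sums: {-10, -6, -4, -2, 0, 2, 3, 6, 7, 8, 9, 14, 15, 16}
|A + A| = 14

|A + A| = 14


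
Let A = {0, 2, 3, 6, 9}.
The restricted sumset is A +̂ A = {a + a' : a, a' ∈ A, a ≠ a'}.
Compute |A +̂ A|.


Restricted sumset: A +̂ A = {a + a' : a ∈ A, a' ∈ A, a ≠ a'}.
Equivalently, take A + A and drop any sum 2a that is achievable ONLY as a + a for a ∈ A (i.e. sums representable only with equal summands).
Enumerate pairs (a, a') with a < a' (symmetric, so each unordered pair gives one sum; this covers all a ≠ a'):
  0 + 2 = 2
  0 + 3 = 3
  0 + 6 = 6
  0 + 9 = 9
  2 + 3 = 5
  2 + 6 = 8
  2 + 9 = 11
  3 + 6 = 9
  3 + 9 = 12
  6 + 9 = 15
Collected distinct sums: {2, 3, 5, 6, 8, 9, 11, 12, 15}
|A +̂ A| = 9
(Reference bound: |A +̂ A| ≥ 2|A| - 3 for |A| ≥ 2, with |A| = 5 giving ≥ 7.)

|A +̂ A| = 9


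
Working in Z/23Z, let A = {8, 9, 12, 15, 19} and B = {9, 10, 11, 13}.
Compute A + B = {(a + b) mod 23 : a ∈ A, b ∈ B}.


Work in Z/23Z: reduce every sum a + b modulo 23.
Enumerate all 20 pairs:
a = 8: 8+9=17, 8+10=18, 8+11=19, 8+13=21
a = 9: 9+9=18, 9+10=19, 9+11=20, 9+13=22
a = 12: 12+9=21, 12+10=22, 12+11=0, 12+13=2
a = 15: 15+9=1, 15+10=2, 15+11=3, 15+13=5
a = 19: 19+9=5, 19+10=6, 19+11=7, 19+13=9
Distinct residues collected: {0, 1, 2, 3, 5, 6, 7, 9, 17, 18, 19, 20, 21, 22}
|A + B| = 14 (out of 23 total residues).

A + B = {0, 1, 2, 3, 5, 6, 7, 9, 17, 18, 19, 20, 21, 22}


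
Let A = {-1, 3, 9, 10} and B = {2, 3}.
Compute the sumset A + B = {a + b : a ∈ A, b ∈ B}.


A + B = {a + b : a ∈ A, b ∈ B}.
Enumerate all |A|·|B| = 4·2 = 8 pairs (a, b) and collect distinct sums.
a = -1: -1+2=1, -1+3=2
a = 3: 3+2=5, 3+3=6
a = 9: 9+2=11, 9+3=12
a = 10: 10+2=12, 10+3=13
Collecting distinct sums: A + B = {1, 2, 5, 6, 11, 12, 13}
|A + B| = 7

A + B = {1, 2, 5, 6, 11, 12, 13}


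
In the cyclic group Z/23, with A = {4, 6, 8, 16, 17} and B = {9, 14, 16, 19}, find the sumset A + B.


Work in Z/23Z: reduce every sum a + b modulo 23.
Enumerate all 20 pairs:
a = 4: 4+9=13, 4+14=18, 4+16=20, 4+19=0
a = 6: 6+9=15, 6+14=20, 6+16=22, 6+19=2
a = 8: 8+9=17, 8+14=22, 8+16=1, 8+19=4
a = 16: 16+9=2, 16+14=7, 16+16=9, 16+19=12
a = 17: 17+9=3, 17+14=8, 17+16=10, 17+19=13
Distinct residues collected: {0, 1, 2, 3, 4, 7, 8, 9, 10, 12, 13, 15, 17, 18, 20, 22}
|A + B| = 16 (out of 23 total residues).

A + B = {0, 1, 2, 3, 4, 7, 8, 9, 10, 12, 13, 15, 17, 18, 20, 22}


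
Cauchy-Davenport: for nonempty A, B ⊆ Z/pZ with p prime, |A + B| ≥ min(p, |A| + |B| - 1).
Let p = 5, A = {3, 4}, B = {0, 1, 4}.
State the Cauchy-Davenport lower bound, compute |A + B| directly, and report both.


Cauchy-Davenport: |A + B| ≥ min(p, |A| + |B| - 1) for A, B nonempty in Z/pZ.
|A| = 2, |B| = 3, p = 5.
CD lower bound = min(5, 2 + 3 - 1) = min(5, 4) = 4.
Compute A + B mod 5 directly:
a = 3: 3+0=3, 3+1=4, 3+4=2
a = 4: 4+0=4, 4+1=0, 4+4=3
A + B = {0, 2, 3, 4}, so |A + B| = 4.
Verify: 4 ≥ 4? Yes ✓.

CD lower bound = 4, actual |A + B| = 4.


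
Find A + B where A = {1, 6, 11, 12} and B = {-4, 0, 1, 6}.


A + B = {a + b : a ∈ A, b ∈ B}.
Enumerate all |A|·|B| = 4·4 = 16 pairs (a, b) and collect distinct sums.
a = 1: 1+-4=-3, 1+0=1, 1+1=2, 1+6=7
a = 6: 6+-4=2, 6+0=6, 6+1=7, 6+6=12
a = 11: 11+-4=7, 11+0=11, 11+1=12, 11+6=17
a = 12: 12+-4=8, 12+0=12, 12+1=13, 12+6=18
Collecting distinct sums: A + B = {-3, 1, 2, 6, 7, 8, 11, 12, 13, 17, 18}
|A + B| = 11

A + B = {-3, 1, 2, 6, 7, 8, 11, 12, 13, 17, 18}


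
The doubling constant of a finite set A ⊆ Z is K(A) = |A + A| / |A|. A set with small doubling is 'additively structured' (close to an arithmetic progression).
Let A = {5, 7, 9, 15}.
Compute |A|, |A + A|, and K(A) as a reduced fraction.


|A| = 4.
Compute A + A by enumerating all 16 pairs.
A + A = {10, 12, 14, 16, 18, 20, 22, 24, 30}, so |A + A| = 9.
K = |A + A| / |A| = 9/4 (already in lowest terms) ≈ 2.2500.
Reference: AP of size 4 gives K = 7/4 ≈ 1.7500; a fully generic set of size 4 gives K ≈ 2.5000.

|A| = 4, |A + A| = 9, K = 9/4.


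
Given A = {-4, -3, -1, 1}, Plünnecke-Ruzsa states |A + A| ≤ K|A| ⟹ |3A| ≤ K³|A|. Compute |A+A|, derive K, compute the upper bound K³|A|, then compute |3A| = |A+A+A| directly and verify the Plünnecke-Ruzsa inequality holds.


|A| = 4.
Step 1: Compute A + A by enumerating all 16 pairs.
A + A = {-8, -7, -6, -5, -4, -3, -2, 0, 2}, so |A + A| = 9.
Step 2: Doubling constant K = |A + A|/|A| = 9/4 = 9/4 ≈ 2.2500.
Step 3: Plünnecke-Ruzsa gives |3A| ≤ K³·|A| = (2.2500)³ · 4 ≈ 45.5625.
Step 4: Compute 3A = A + A + A directly by enumerating all triples (a,b,c) ∈ A³; |3A| = 14.
Step 5: Check 14 ≤ 45.5625? Yes ✓.

K = 9/4, Plünnecke-Ruzsa bound K³|A| ≈ 45.5625, |3A| = 14, inequality holds.


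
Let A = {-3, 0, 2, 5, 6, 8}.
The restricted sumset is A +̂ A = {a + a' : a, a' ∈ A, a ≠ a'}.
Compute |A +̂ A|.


Restricted sumset: A +̂ A = {a + a' : a ∈ A, a' ∈ A, a ≠ a'}.
Equivalently, take A + A and drop any sum 2a that is achievable ONLY as a + a for a ∈ A (i.e. sums representable only with equal summands).
Enumerate pairs (a, a') with a < a' (symmetric, so each unordered pair gives one sum; this covers all a ≠ a'):
  -3 + 0 = -3
  -3 + 2 = -1
  -3 + 5 = 2
  -3 + 6 = 3
  -3 + 8 = 5
  0 + 2 = 2
  0 + 5 = 5
  0 + 6 = 6
  0 + 8 = 8
  2 + 5 = 7
  2 + 6 = 8
  2 + 8 = 10
  5 + 6 = 11
  5 + 8 = 13
  6 + 8 = 14
Collected distinct sums: {-3, -1, 2, 3, 5, 6, 7, 8, 10, 11, 13, 14}
|A +̂ A| = 12
(Reference bound: |A +̂ A| ≥ 2|A| - 3 for |A| ≥ 2, with |A| = 6 giving ≥ 9.)

|A +̂ A| = 12


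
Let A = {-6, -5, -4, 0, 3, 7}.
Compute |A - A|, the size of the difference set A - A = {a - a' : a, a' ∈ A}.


A - A = {a - a' : a, a' ∈ A}; |A| = 6.
Bounds: 2|A|-1 ≤ |A - A| ≤ |A|² - |A| + 1, i.e. 11 ≤ |A - A| ≤ 31.
Note: 0 ∈ A - A always (from a - a). The set is symmetric: if d ∈ A - A then -d ∈ A - A.
Enumerate nonzero differences d = a - a' with a > a' (then include -d):
Positive differences: {1, 2, 3, 4, 5, 6, 7, 8, 9, 11, 12, 13}
Full difference set: {0} ∪ (positive diffs) ∪ (negative diffs).
|A - A| = 1 + 2·12 = 25 (matches direct enumeration: 25).

|A - A| = 25


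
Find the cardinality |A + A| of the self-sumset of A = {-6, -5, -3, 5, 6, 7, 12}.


A + A = {a + a' : a, a' ∈ A}; |A| = 7.
General bounds: 2|A| - 1 ≤ |A + A| ≤ |A|(|A|+1)/2, i.e. 13 ≤ |A + A| ≤ 28.
Lower bound 2|A|-1 is attained iff A is an arithmetic progression.
Enumerate sums a + a' for a ≤ a' (symmetric, so this suffices):
a = -6: -6+-6=-12, -6+-5=-11, -6+-3=-9, -6+5=-1, -6+6=0, -6+7=1, -6+12=6
a = -5: -5+-5=-10, -5+-3=-8, -5+5=0, -5+6=1, -5+7=2, -5+12=7
a = -3: -3+-3=-6, -3+5=2, -3+6=3, -3+7=4, -3+12=9
a = 5: 5+5=10, 5+6=11, 5+7=12, 5+12=17
a = 6: 6+6=12, 6+7=13, 6+12=18
a = 7: 7+7=14, 7+12=19
a = 12: 12+12=24
Distinct sums: {-12, -11, -10, -9, -8, -6, -1, 0, 1, 2, 3, 4, 6, 7, 9, 10, 11, 12, 13, 14, 17, 18, 19, 24}
|A + A| = 24

|A + A| = 24


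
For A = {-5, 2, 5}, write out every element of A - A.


A - A = {a - a' : a, a' ∈ A}.
Compute a - a' for each ordered pair (a, a'):
a = -5: -5--5=0, -5-2=-7, -5-5=-10
a = 2: 2--5=7, 2-2=0, 2-5=-3
a = 5: 5--5=10, 5-2=3, 5-5=0
Collecting distinct values (and noting 0 appears from a-a):
A - A = {-10, -7, -3, 0, 3, 7, 10}
|A - A| = 7

A - A = {-10, -7, -3, 0, 3, 7, 10}


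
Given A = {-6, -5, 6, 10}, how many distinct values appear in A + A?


A + A = {a + a' : a, a' ∈ A}; |A| = 4.
General bounds: 2|A| - 1 ≤ |A + A| ≤ |A|(|A|+1)/2, i.e. 7 ≤ |A + A| ≤ 10.
Lower bound 2|A|-1 is attained iff A is an arithmetic progression.
Enumerate sums a + a' for a ≤ a' (symmetric, so this suffices):
a = -6: -6+-6=-12, -6+-5=-11, -6+6=0, -6+10=4
a = -5: -5+-5=-10, -5+6=1, -5+10=5
a = 6: 6+6=12, 6+10=16
a = 10: 10+10=20
Distinct sums: {-12, -11, -10, 0, 1, 4, 5, 12, 16, 20}
|A + A| = 10

|A + A| = 10


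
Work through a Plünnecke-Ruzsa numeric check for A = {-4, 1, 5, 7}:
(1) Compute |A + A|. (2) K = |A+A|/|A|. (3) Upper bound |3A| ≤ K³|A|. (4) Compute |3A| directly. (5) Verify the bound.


|A| = 4.
Step 1: Compute A + A by enumerating all 16 pairs.
A + A = {-8, -3, 1, 2, 3, 6, 8, 10, 12, 14}, so |A + A| = 10.
Step 2: Doubling constant K = |A + A|/|A| = 10/4 = 10/4 ≈ 2.5000.
Step 3: Plünnecke-Ruzsa gives |3A| ≤ K³·|A| = (2.5000)³ · 4 ≈ 62.5000.
Step 4: Compute 3A = A + A + A directly by enumerating all triples (a,b,c) ∈ A³; |3A| = 19.
Step 5: Check 19 ≤ 62.5000? Yes ✓.

K = 10/4, Plünnecke-Ruzsa bound K³|A| ≈ 62.5000, |3A| = 19, inequality holds.


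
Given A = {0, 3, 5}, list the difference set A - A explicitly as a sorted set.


A - A = {a - a' : a, a' ∈ A}.
Compute a - a' for each ordered pair (a, a'):
a = 0: 0-0=0, 0-3=-3, 0-5=-5
a = 3: 3-0=3, 3-3=0, 3-5=-2
a = 5: 5-0=5, 5-3=2, 5-5=0
Collecting distinct values (and noting 0 appears from a-a):
A - A = {-5, -3, -2, 0, 2, 3, 5}
|A - A| = 7

A - A = {-5, -3, -2, 0, 2, 3, 5}


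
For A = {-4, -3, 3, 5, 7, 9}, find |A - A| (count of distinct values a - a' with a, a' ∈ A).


A - A = {a - a' : a, a' ∈ A}; |A| = 6.
Bounds: 2|A|-1 ≤ |A - A| ≤ |A|² - |A| + 1, i.e. 11 ≤ |A - A| ≤ 31.
Note: 0 ∈ A - A always (from a - a). The set is symmetric: if d ∈ A - A then -d ∈ A - A.
Enumerate nonzero differences d = a - a' with a > a' (then include -d):
Positive differences: {1, 2, 4, 6, 7, 8, 9, 10, 11, 12, 13}
Full difference set: {0} ∪ (positive diffs) ∪ (negative diffs).
|A - A| = 1 + 2·11 = 23 (matches direct enumeration: 23).

|A - A| = 23


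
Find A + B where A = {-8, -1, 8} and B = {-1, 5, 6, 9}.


A + B = {a + b : a ∈ A, b ∈ B}.
Enumerate all |A|·|B| = 3·4 = 12 pairs (a, b) and collect distinct sums.
a = -8: -8+-1=-9, -8+5=-3, -8+6=-2, -8+9=1
a = -1: -1+-1=-2, -1+5=4, -1+6=5, -1+9=8
a = 8: 8+-1=7, 8+5=13, 8+6=14, 8+9=17
Collecting distinct sums: A + B = {-9, -3, -2, 1, 4, 5, 7, 8, 13, 14, 17}
|A + B| = 11

A + B = {-9, -3, -2, 1, 4, 5, 7, 8, 13, 14, 17}


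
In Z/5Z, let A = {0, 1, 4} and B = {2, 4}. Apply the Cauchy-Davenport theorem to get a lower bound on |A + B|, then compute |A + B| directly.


Cauchy-Davenport: |A + B| ≥ min(p, |A| + |B| - 1) for A, B nonempty in Z/pZ.
|A| = 3, |B| = 2, p = 5.
CD lower bound = min(5, 3 + 2 - 1) = min(5, 4) = 4.
Compute A + B mod 5 directly:
a = 0: 0+2=2, 0+4=4
a = 1: 1+2=3, 1+4=0
a = 4: 4+2=1, 4+4=3
A + B = {0, 1, 2, 3, 4}, so |A + B| = 5.
Verify: 5 ≥ 4? Yes ✓.

CD lower bound = 4, actual |A + B| = 5.


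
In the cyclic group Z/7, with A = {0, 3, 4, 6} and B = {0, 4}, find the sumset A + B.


Work in Z/7Z: reduce every sum a + b modulo 7.
Enumerate all 8 pairs:
a = 0: 0+0=0, 0+4=4
a = 3: 3+0=3, 3+4=0
a = 4: 4+0=4, 4+4=1
a = 6: 6+0=6, 6+4=3
Distinct residues collected: {0, 1, 3, 4, 6}
|A + B| = 5 (out of 7 total residues).

A + B = {0, 1, 3, 4, 6}


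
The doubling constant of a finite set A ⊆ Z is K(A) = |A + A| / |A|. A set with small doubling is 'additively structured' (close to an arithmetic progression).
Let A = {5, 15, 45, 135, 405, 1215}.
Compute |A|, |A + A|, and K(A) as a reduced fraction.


|A| = 6.
Compute A + A by enumerating all 36 pairs.
A + A = {10, 20, 30, 50, 60, 90, 140, 150, 180, 270, 410, 420, 450, 540, 810, 1220, 1230, 1260, 1350, 1620, 2430}, so |A + A| = 21.
K = |A + A| / |A| = 21/6 = 7/2 ≈ 3.5000.
Reference: AP of size 6 gives K = 11/6 ≈ 1.8333; a fully generic set of size 6 gives K ≈ 3.5000.

|A| = 6, |A + A| = 21, K = 21/6 = 7/2.


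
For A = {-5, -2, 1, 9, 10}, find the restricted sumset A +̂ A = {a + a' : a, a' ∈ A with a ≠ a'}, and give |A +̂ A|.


Restricted sumset: A +̂ A = {a + a' : a ∈ A, a' ∈ A, a ≠ a'}.
Equivalently, take A + A and drop any sum 2a that is achievable ONLY as a + a for a ∈ A (i.e. sums representable only with equal summands).
Enumerate pairs (a, a') with a < a' (symmetric, so each unordered pair gives one sum; this covers all a ≠ a'):
  -5 + -2 = -7
  -5 + 1 = -4
  -5 + 9 = 4
  -5 + 10 = 5
  -2 + 1 = -1
  -2 + 9 = 7
  -2 + 10 = 8
  1 + 9 = 10
  1 + 10 = 11
  9 + 10 = 19
Collected distinct sums: {-7, -4, -1, 4, 5, 7, 8, 10, 11, 19}
|A +̂ A| = 10
(Reference bound: |A +̂ A| ≥ 2|A| - 3 for |A| ≥ 2, with |A| = 5 giving ≥ 7.)

|A +̂ A| = 10


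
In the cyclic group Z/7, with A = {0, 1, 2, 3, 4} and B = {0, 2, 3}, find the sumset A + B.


Work in Z/7Z: reduce every sum a + b modulo 7.
Enumerate all 15 pairs:
a = 0: 0+0=0, 0+2=2, 0+3=3
a = 1: 1+0=1, 1+2=3, 1+3=4
a = 2: 2+0=2, 2+2=4, 2+3=5
a = 3: 3+0=3, 3+2=5, 3+3=6
a = 4: 4+0=4, 4+2=6, 4+3=0
Distinct residues collected: {0, 1, 2, 3, 4, 5, 6}
|A + B| = 7 (out of 7 total residues).

A + B = {0, 1, 2, 3, 4, 5, 6}


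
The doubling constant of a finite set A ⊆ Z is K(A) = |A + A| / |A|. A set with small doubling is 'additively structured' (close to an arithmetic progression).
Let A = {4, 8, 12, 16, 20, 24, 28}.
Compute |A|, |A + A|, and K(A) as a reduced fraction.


|A| = 7.
Compute A + A by enumerating all 49 pairs.
A + A = {8, 12, 16, 20, 24, 28, 32, 36, 40, 44, 48, 52, 56}, so |A + A| = 13.
K = |A + A| / |A| = 13/7 (already in lowest terms) ≈ 1.8571.
Reference: AP of size 7 gives K = 13/7 ≈ 1.8571; a fully generic set of size 7 gives K ≈ 4.0000.

|A| = 7, |A + A| = 13, K = 13/7.


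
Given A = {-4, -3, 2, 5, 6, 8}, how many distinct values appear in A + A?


A + A = {a + a' : a, a' ∈ A}; |A| = 6.
General bounds: 2|A| - 1 ≤ |A + A| ≤ |A|(|A|+1)/2, i.e. 11 ≤ |A + A| ≤ 21.
Lower bound 2|A|-1 is attained iff A is an arithmetic progression.
Enumerate sums a + a' for a ≤ a' (symmetric, so this suffices):
a = -4: -4+-4=-8, -4+-3=-7, -4+2=-2, -4+5=1, -4+6=2, -4+8=4
a = -3: -3+-3=-6, -3+2=-1, -3+5=2, -3+6=3, -3+8=5
a = 2: 2+2=4, 2+5=7, 2+6=8, 2+8=10
a = 5: 5+5=10, 5+6=11, 5+8=13
a = 6: 6+6=12, 6+8=14
a = 8: 8+8=16
Distinct sums: {-8, -7, -6, -2, -1, 1, 2, 3, 4, 5, 7, 8, 10, 11, 12, 13, 14, 16}
|A + A| = 18

|A + A| = 18


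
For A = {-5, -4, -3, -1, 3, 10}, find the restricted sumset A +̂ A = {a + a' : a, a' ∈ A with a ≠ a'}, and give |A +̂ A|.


Restricted sumset: A +̂ A = {a + a' : a ∈ A, a' ∈ A, a ≠ a'}.
Equivalently, take A + A and drop any sum 2a that is achievable ONLY as a + a for a ∈ A (i.e. sums representable only with equal summands).
Enumerate pairs (a, a') with a < a' (symmetric, so each unordered pair gives one sum; this covers all a ≠ a'):
  -5 + -4 = -9
  -5 + -3 = -8
  -5 + -1 = -6
  -5 + 3 = -2
  -5 + 10 = 5
  -4 + -3 = -7
  -4 + -1 = -5
  -4 + 3 = -1
  -4 + 10 = 6
  -3 + -1 = -4
  -3 + 3 = 0
  -3 + 10 = 7
  -1 + 3 = 2
  -1 + 10 = 9
  3 + 10 = 13
Collected distinct sums: {-9, -8, -7, -6, -5, -4, -2, -1, 0, 2, 5, 6, 7, 9, 13}
|A +̂ A| = 15
(Reference bound: |A +̂ A| ≥ 2|A| - 3 for |A| ≥ 2, with |A| = 6 giving ≥ 9.)

|A +̂ A| = 15


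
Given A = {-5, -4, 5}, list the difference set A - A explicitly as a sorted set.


A - A = {a - a' : a, a' ∈ A}.
Compute a - a' for each ordered pair (a, a'):
a = -5: -5--5=0, -5--4=-1, -5-5=-10
a = -4: -4--5=1, -4--4=0, -4-5=-9
a = 5: 5--5=10, 5--4=9, 5-5=0
Collecting distinct values (and noting 0 appears from a-a):
A - A = {-10, -9, -1, 0, 1, 9, 10}
|A - A| = 7

A - A = {-10, -9, -1, 0, 1, 9, 10}


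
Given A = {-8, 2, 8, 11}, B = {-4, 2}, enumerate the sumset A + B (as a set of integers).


A + B = {a + b : a ∈ A, b ∈ B}.
Enumerate all |A|·|B| = 4·2 = 8 pairs (a, b) and collect distinct sums.
a = -8: -8+-4=-12, -8+2=-6
a = 2: 2+-4=-2, 2+2=4
a = 8: 8+-4=4, 8+2=10
a = 11: 11+-4=7, 11+2=13
Collecting distinct sums: A + B = {-12, -6, -2, 4, 7, 10, 13}
|A + B| = 7

A + B = {-12, -6, -2, 4, 7, 10, 13}


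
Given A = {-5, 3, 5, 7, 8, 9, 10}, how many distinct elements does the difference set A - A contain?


A - A = {a - a' : a, a' ∈ A}; |A| = 7.
Bounds: 2|A|-1 ≤ |A - A| ≤ |A|² - |A| + 1, i.e. 13 ≤ |A - A| ≤ 43.
Note: 0 ∈ A - A always (from a - a). The set is symmetric: if d ∈ A - A then -d ∈ A - A.
Enumerate nonzero differences d = a - a' with a > a' (then include -d):
Positive differences: {1, 2, 3, 4, 5, 6, 7, 8, 10, 12, 13, 14, 15}
Full difference set: {0} ∪ (positive diffs) ∪ (negative diffs).
|A - A| = 1 + 2·13 = 27 (matches direct enumeration: 27).

|A - A| = 27


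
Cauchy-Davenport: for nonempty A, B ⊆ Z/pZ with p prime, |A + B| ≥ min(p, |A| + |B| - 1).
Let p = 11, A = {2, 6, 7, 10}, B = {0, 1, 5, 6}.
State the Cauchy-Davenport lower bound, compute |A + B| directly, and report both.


Cauchy-Davenport: |A + B| ≥ min(p, |A| + |B| - 1) for A, B nonempty in Z/pZ.
|A| = 4, |B| = 4, p = 11.
CD lower bound = min(11, 4 + 4 - 1) = min(11, 7) = 7.
Compute A + B mod 11 directly:
a = 2: 2+0=2, 2+1=3, 2+5=7, 2+6=8
a = 6: 6+0=6, 6+1=7, 6+5=0, 6+6=1
a = 7: 7+0=7, 7+1=8, 7+5=1, 7+6=2
a = 10: 10+0=10, 10+1=0, 10+5=4, 10+6=5
A + B = {0, 1, 2, 3, 4, 5, 6, 7, 8, 10}, so |A + B| = 10.
Verify: 10 ≥ 7? Yes ✓.

CD lower bound = 7, actual |A + B| = 10.


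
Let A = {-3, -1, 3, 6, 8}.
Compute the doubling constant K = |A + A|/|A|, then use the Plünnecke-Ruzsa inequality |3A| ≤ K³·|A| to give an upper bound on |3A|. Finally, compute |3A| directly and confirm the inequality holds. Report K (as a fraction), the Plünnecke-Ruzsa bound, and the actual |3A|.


|A| = 5.
Step 1: Compute A + A by enumerating all 25 pairs.
A + A = {-6, -4, -2, 0, 2, 3, 5, 6, 7, 9, 11, 12, 14, 16}, so |A + A| = 14.
Step 2: Doubling constant K = |A + A|/|A| = 14/5 = 14/5 ≈ 2.8000.
Step 3: Plünnecke-Ruzsa gives |3A| ≤ K³·|A| = (2.8000)³ · 5 ≈ 109.7600.
Step 4: Compute 3A = A + A + A directly by enumerating all triples (a,b,c) ∈ A³; |3A| = 26.
Step 5: Check 26 ≤ 109.7600? Yes ✓.

K = 14/5, Plünnecke-Ruzsa bound K³|A| ≈ 109.7600, |3A| = 26, inequality holds.


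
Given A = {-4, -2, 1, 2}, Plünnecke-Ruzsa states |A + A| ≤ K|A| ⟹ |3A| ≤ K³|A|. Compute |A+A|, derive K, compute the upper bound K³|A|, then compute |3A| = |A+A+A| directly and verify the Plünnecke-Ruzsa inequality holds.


|A| = 4.
Step 1: Compute A + A by enumerating all 16 pairs.
A + A = {-8, -6, -4, -3, -2, -1, 0, 2, 3, 4}, so |A + A| = 10.
Step 2: Doubling constant K = |A + A|/|A| = 10/4 = 10/4 ≈ 2.5000.
Step 3: Plünnecke-Ruzsa gives |3A| ≤ K³·|A| = (2.5000)³ · 4 ≈ 62.5000.
Step 4: Compute 3A = A + A + A directly by enumerating all triples (a,b,c) ∈ A³; |3A| = 17.
Step 5: Check 17 ≤ 62.5000? Yes ✓.

K = 10/4, Plünnecke-Ruzsa bound K³|A| ≈ 62.5000, |3A| = 17, inequality holds.


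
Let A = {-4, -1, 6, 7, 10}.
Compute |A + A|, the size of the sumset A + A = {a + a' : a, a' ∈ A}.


A + A = {a + a' : a, a' ∈ A}; |A| = 5.
General bounds: 2|A| - 1 ≤ |A + A| ≤ |A|(|A|+1)/2, i.e. 9 ≤ |A + A| ≤ 15.
Lower bound 2|A|-1 is attained iff A is an arithmetic progression.
Enumerate sums a + a' for a ≤ a' (symmetric, so this suffices):
a = -4: -4+-4=-8, -4+-1=-5, -4+6=2, -4+7=3, -4+10=6
a = -1: -1+-1=-2, -1+6=5, -1+7=6, -1+10=9
a = 6: 6+6=12, 6+7=13, 6+10=16
a = 7: 7+7=14, 7+10=17
a = 10: 10+10=20
Distinct sums: {-8, -5, -2, 2, 3, 5, 6, 9, 12, 13, 14, 16, 17, 20}
|A + A| = 14

|A + A| = 14


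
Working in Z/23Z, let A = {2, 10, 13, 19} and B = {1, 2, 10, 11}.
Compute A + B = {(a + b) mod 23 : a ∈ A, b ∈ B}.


Work in Z/23Z: reduce every sum a + b modulo 23.
Enumerate all 16 pairs:
a = 2: 2+1=3, 2+2=4, 2+10=12, 2+11=13
a = 10: 10+1=11, 10+2=12, 10+10=20, 10+11=21
a = 13: 13+1=14, 13+2=15, 13+10=0, 13+11=1
a = 19: 19+1=20, 19+2=21, 19+10=6, 19+11=7
Distinct residues collected: {0, 1, 3, 4, 6, 7, 11, 12, 13, 14, 15, 20, 21}
|A + B| = 13 (out of 23 total residues).

A + B = {0, 1, 3, 4, 6, 7, 11, 12, 13, 14, 15, 20, 21}


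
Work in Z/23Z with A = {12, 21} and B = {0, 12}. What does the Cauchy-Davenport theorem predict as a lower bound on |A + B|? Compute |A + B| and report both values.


Cauchy-Davenport: |A + B| ≥ min(p, |A| + |B| - 1) for A, B nonempty in Z/pZ.
|A| = 2, |B| = 2, p = 23.
CD lower bound = min(23, 2 + 2 - 1) = min(23, 3) = 3.
Compute A + B mod 23 directly:
a = 12: 12+0=12, 12+12=1
a = 21: 21+0=21, 21+12=10
A + B = {1, 10, 12, 21}, so |A + B| = 4.
Verify: 4 ≥ 3? Yes ✓.

CD lower bound = 3, actual |A + B| = 4.


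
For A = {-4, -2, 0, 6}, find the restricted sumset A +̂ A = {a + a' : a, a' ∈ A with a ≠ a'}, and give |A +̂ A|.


Restricted sumset: A +̂ A = {a + a' : a ∈ A, a' ∈ A, a ≠ a'}.
Equivalently, take A + A and drop any sum 2a that is achievable ONLY as a + a for a ∈ A (i.e. sums representable only with equal summands).
Enumerate pairs (a, a') with a < a' (symmetric, so each unordered pair gives one sum; this covers all a ≠ a'):
  -4 + -2 = -6
  -4 + 0 = -4
  -4 + 6 = 2
  -2 + 0 = -2
  -2 + 6 = 4
  0 + 6 = 6
Collected distinct sums: {-6, -4, -2, 2, 4, 6}
|A +̂ A| = 6
(Reference bound: |A +̂ A| ≥ 2|A| - 3 for |A| ≥ 2, with |A| = 4 giving ≥ 5.)

|A +̂ A| = 6


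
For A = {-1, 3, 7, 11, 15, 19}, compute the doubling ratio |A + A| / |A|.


|A| = 6.
Compute A + A by enumerating all 36 pairs.
A + A = {-2, 2, 6, 10, 14, 18, 22, 26, 30, 34, 38}, so |A + A| = 11.
K = |A + A| / |A| = 11/6 (already in lowest terms) ≈ 1.8333.
Reference: AP of size 6 gives K = 11/6 ≈ 1.8333; a fully generic set of size 6 gives K ≈ 3.5000.

|A| = 6, |A + A| = 11, K = 11/6.


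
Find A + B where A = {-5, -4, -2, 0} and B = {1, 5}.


A + B = {a + b : a ∈ A, b ∈ B}.
Enumerate all |A|·|B| = 4·2 = 8 pairs (a, b) and collect distinct sums.
a = -5: -5+1=-4, -5+5=0
a = -4: -4+1=-3, -4+5=1
a = -2: -2+1=-1, -2+5=3
a = 0: 0+1=1, 0+5=5
Collecting distinct sums: A + B = {-4, -3, -1, 0, 1, 3, 5}
|A + B| = 7

A + B = {-4, -3, -1, 0, 1, 3, 5}


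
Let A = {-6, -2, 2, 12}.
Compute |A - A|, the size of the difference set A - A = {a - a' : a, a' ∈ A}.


A - A = {a - a' : a, a' ∈ A}; |A| = 4.
Bounds: 2|A|-1 ≤ |A - A| ≤ |A|² - |A| + 1, i.e. 7 ≤ |A - A| ≤ 13.
Note: 0 ∈ A - A always (from a - a). The set is symmetric: if d ∈ A - A then -d ∈ A - A.
Enumerate nonzero differences d = a - a' with a > a' (then include -d):
Positive differences: {4, 8, 10, 14, 18}
Full difference set: {0} ∪ (positive diffs) ∪ (negative diffs).
|A - A| = 1 + 2·5 = 11 (matches direct enumeration: 11).

|A - A| = 11


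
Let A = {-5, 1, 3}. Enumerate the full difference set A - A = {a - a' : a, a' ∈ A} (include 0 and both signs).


A - A = {a - a' : a, a' ∈ A}.
Compute a - a' for each ordered pair (a, a'):
a = -5: -5--5=0, -5-1=-6, -5-3=-8
a = 1: 1--5=6, 1-1=0, 1-3=-2
a = 3: 3--5=8, 3-1=2, 3-3=0
Collecting distinct values (and noting 0 appears from a-a):
A - A = {-8, -6, -2, 0, 2, 6, 8}
|A - A| = 7

A - A = {-8, -6, -2, 0, 2, 6, 8}


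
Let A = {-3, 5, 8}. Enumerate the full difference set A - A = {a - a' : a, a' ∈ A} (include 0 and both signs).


A - A = {a - a' : a, a' ∈ A}.
Compute a - a' for each ordered pair (a, a'):
a = -3: -3--3=0, -3-5=-8, -3-8=-11
a = 5: 5--3=8, 5-5=0, 5-8=-3
a = 8: 8--3=11, 8-5=3, 8-8=0
Collecting distinct values (and noting 0 appears from a-a):
A - A = {-11, -8, -3, 0, 3, 8, 11}
|A - A| = 7

A - A = {-11, -8, -3, 0, 3, 8, 11}


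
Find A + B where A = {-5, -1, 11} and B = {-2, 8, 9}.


A + B = {a + b : a ∈ A, b ∈ B}.
Enumerate all |A|·|B| = 3·3 = 9 pairs (a, b) and collect distinct sums.
a = -5: -5+-2=-7, -5+8=3, -5+9=4
a = -1: -1+-2=-3, -1+8=7, -1+9=8
a = 11: 11+-2=9, 11+8=19, 11+9=20
Collecting distinct sums: A + B = {-7, -3, 3, 4, 7, 8, 9, 19, 20}
|A + B| = 9

A + B = {-7, -3, 3, 4, 7, 8, 9, 19, 20}


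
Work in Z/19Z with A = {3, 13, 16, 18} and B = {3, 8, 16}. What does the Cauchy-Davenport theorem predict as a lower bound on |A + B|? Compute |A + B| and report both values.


Cauchy-Davenport: |A + B| ≥ min(p, |A| + |B| - 1) for A, B nonempty in Z/pZ.
|A| = 4, |B| = 3, p = 19.
CD lower bound = min(19, 4 + 3 - 1) = min(19, 6) = 6.
Compute A + B mod 19 directly:
a = 3: 3+3=6, 3+8=11, 3+16=0
a = 13: 13+3=16, 13+8=2, 13+16=10
a = 16: 16+3=0, 16+8=5, 16+16=13
a = 18: 18+3=2, 18+8=7, 18+16=15
A + B = {0, 2, 5, 6, 7, 10, 11, 13, 15, 16}, so |A + B| = 10.
Verify: 10 ≥ 6? Yes ✓.

CD lower bound = 6, actual |A + B| = 10.


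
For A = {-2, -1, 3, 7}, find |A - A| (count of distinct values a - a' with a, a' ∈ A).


A - A = {a - a' : a, a' ∈ A}; |A| = 4.
Bounds: 2|A|-1 ≤ |A - A| ≤ |A|² - |A| + 1, i.e. 7 ≤ |A - A| ≤ 13.
Note: 0 ∈ A - A always (from a - a). The set is symmetric: if d ∈ A - A then -d ∈ A - A.
Enumerate nonzero differences d = a - a' with a > a' (then include -d):
Positive differences: {1, 4, 5, 8, 9}
Full difference set: {0} ∪ (positive diffs) ∪ (negative diffs).
|A - A| = 1 + 2·5 = 11 (matches direct enumeration: 11).

|A - A| = 11


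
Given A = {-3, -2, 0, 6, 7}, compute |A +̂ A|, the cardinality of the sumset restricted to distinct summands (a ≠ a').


Restricted sumset: A +̂ A = {a + a' : a ∈ A, a' ∈ A, a ≠ a'}.
Equivalently, take A + A and drop any sum 2a that is achievable ONLY as a + a for a ∈ A (i.e. sums representable only with equal summands).
Enumerate pairs (a, a') with a < a' (symmetric, so each unordered pair gives one sum; this covers all a ≠ a'):
  -3 + -2 = -5
  -3 + 0 = -3
  -3 + 6 = 3
  -3 + 7 = 4
  -2 + 0 = -2
  -2 + 6 = 4
  -2 + 7 = 5
  0 + 6 = 6
  0 + 7 = 7
  6 + 7 = 13
Collected distinct sums: {-5, -3, -2, 3, 4, 5, 6, 7, 13}
|A +̂ A| = 9
(Reference bound: |A +̂ A| ≥ 2|A| - 3 for |A| ≥ 2, with |A| = 5 giving ≥ 7.)

|A +̂ A| = 9


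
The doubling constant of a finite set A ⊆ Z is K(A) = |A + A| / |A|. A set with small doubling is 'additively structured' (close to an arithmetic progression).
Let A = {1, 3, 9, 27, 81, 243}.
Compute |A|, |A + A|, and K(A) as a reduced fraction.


|A| = 6.
Compute A + A by enumerating all 36 pairs.
A + A = {2, 4, 6, 10, 12, 18, 28, 30, 36, 54, 82, 84, 90, 108, 162, 244, 246, 252, 270, 324, 486}, so |A + A| = 21.
K = |A + A| / |A| = 21/6 = 7/2 ≈ 3.5000.
Reference: AP of size 6 gives K = 11/6 ≈ 1.8333; a fully generic set of size 6 gives K ≈ 3.5000.

|A| = 6, |A + A| = 21, K = 21/6 = 7/2.


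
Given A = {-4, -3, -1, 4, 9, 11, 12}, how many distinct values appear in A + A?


A + A = {a + a' : a, a' ∈ A}; |A| = 7.
General bounds: 2|A| - 1 ≤ |A + A| ≤ |A|(|A|+1)/2, i.e. 13 ≤ |A + A| ≤ 28.
Lower bound 2|A|-1 is attained iff A is an arithmetic progression.
Enumerate sums a + a' for a ≤ a' (symmetric, so this suffices):
a = -4: -4+-4=-8, -4+-3=-7, -4+-1=-5, -4+4=0, -4+9=5, -4+11=7, -4+12=8
a = -3: -3+-3=-6, -3+-1=-4, -3+4=1, -3+9=6, -3+11=8, -3+12=9
a = -1: -1+-1=-2, -1+4=3, -1+9=8, -1+11=10, -1+12=11
a = 4: 4+4=8, 4+9=13, 4+11=15, 4+12=16
a = 9: 9+9=18, 9+11=20, 9+12=21
a = 11: 11+11=22, 11+12=23
a = 12: 12+12=24
Distinct sums: {-8, -7, -6, -5, -4, -2, 0, 1, 3, 5, 6, 7, 8, 9, 10, 11, 13, 15, 16, 18, 20, 21, 22, 23, 24}
|A + A| = 25

|A + A| = 25


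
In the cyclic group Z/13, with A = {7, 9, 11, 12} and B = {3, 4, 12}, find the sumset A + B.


Work in Z/13Z: reduce every sum a + b modulo 13.
Enumerate all 12 pairs:
a = 7: 7+3=10, 7+4=11, 7+12=6
a = 9: 9+3=12, 9+4=0, 9+12=8
a = 11: 11+3=1, 11+4=2, 11+12=10
a = 12: 12+3=2, 12+4=3, 12+12=11
Distinct residues collected: {0, 1, 2, 3, 6, 8, 10, 11, 12}
|A + B| = 9 (out of 13 total residues).

A + B = {0, 1, 2, 3, 6, 8, 10, 11, 12}


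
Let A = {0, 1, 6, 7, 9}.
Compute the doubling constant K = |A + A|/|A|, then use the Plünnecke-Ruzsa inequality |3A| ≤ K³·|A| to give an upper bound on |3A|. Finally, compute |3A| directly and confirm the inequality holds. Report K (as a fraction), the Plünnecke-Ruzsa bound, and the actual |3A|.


|A| = 5.
Step 1: Compute A + A by enumerating all 25 pairs.
A + A = {0, 1, 2, 6, 7, 8, 9, 10, 12, 13, 14, 15, 16, 18}, so |A + A| = 14.
Step 2: Doubling constant K = |A + A|/|A| = 14/5 = 14/5 ≈ 2.8000.
Step 3: Plünnecke-Ruzsa gives |3A| ≤ K³·|A| = (2.8000)³ · 5 ≈ 109.7600.
Step 4: Compute 3A = A + A + A directly by enumerating all triples (a,b,c) ∈ A³; |3A| = 25.
Step 5: Check 25 ≤ 109.7600? Yes ✓.

K = 14/5, Plünnecke-Ruzsa bound K³|A| ≈ 109.7600, |3A| = 25, inequality holds.


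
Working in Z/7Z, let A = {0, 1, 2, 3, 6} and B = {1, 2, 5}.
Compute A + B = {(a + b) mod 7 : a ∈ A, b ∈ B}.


Work in Z/7Z: reduce every sum a + b modulo 7.
Enumerate all 15 pairs:
a = 0: 0+1=1, 0+2=2, 0+5=5
a = 1: 1+1=2, 1+2=3, 1+5=6
a = 2: 2+1=3, 2+2=4, 2+5=0
a = 3: 3+1=4, 3+2=5, 3+5=1
a = 6: 6+1=0, 6+2=1, 6+5=4
Distinct residues collected: {0, 1, 2, 3, 4, 5, 6}
|A + B| = 7 (out of 7 total residues).

A + B = {0, 1, 2, 3, 4, 5, 6}


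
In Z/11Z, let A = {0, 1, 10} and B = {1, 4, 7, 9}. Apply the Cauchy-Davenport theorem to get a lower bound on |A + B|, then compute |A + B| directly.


Cauchy-Davenport: |A + B| ≥ min(p, |A| + |B| - 1) for A, B nonempty in Z/pZ.
|A| = 3, |B| = 4, p = 11.
CD lower bound = min(11, 3 + 4 - 1) = min(11, 6) = 6.
Compute A + B mod 11 directly:
a = 0: 0+1=1, 0+4=4, 0+7=7, 0+9=9
a = 1: 1+1=2, 1+4=5, 1+7=8, 1+9=10
a = 10: 10+1=0, 10+4=3, 10+7=6, 10+9=8
A + B = {0, 1, 2, 3, 4, 5, 6, 7, 8, 9, 10}, so |A + B| = 11.
Verify: 11 ≥ 6? Yes ✓.

CD lower bound = 6, actual |A + B| = 11.


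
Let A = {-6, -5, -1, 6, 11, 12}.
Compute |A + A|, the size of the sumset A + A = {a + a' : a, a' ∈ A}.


A + A = {a + a' : a, a' ∈ A}; |A| = 6.
General bounds: 2|A| - 1 ≤ |A + A| ≤ |A|(|A|+1)/2, i.e. 11 ≤ |A + A| ≤ 21.
Lower bound 2|A|-1 is attained iff A is an arithmetic progression.
Enumerate sums a + a' for a ≤ a' (symmetric, so this suffices):
a = -6: -6+-6=-12, -6+-5=-11, -6+-1=-7, -6+6=0, -6+11=5, -6+12=6
a = -5: -5+-5=-10, -5+-1=-6, -5+6=1, -5+11=6, -5+12=7
a = -1: -1+-1=-2, -1+6=5, -1+11=10, -1+12=11
a = 6: 6+6=12, 6+11=17, 6+12=18
a = 11: 11+11=22, 11+12=23
a = 12: 12+12=24
Distinct sums: {-12, -11, -10, -7, -6, -2, 0, 1, 5, 6, 7, 10, 11, 12, 17, 18, 22, 23, 24}
|A + A| = 19

|A + A| = 19


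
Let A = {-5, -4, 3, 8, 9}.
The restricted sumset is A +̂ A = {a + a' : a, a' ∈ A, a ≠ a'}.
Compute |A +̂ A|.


Restricted sumset: A +̂ A = {a + a' : a ∈ A, a' ∈ A, a ≠ a'}.
Equivalently, take A + A and drop any sum 2a that is achievable ONLY as a + a for a ∈ A (i.e. sums representable only with equal summands).
Enumerate pairs (a, a') with a < a' (symmetric, so each unordered pair gives one sum; this covers all a ≠ a'):
  -5 + -4 = -9
  -5 + 3 = -2
  -5 + 8 = 3
  -5 + 9 = 4
  -4 + 3 = -1
  -4 + 8 = 4
  -4 + 9 = 5
  3 + 8 = 11
  3 + 9 = 12
  8 + 9 = 17
Collected distinct sums: {-9, -2, -1, 3, 4, 5, 11, 12, 17}
|A +̂ A| = 9
(Reference bound: |A +̂ A| ≥ 2|A| - 3 for |A| ≥ 2, with |A| = 5 giving ≥ 7.)

|A +̂ A| = 9


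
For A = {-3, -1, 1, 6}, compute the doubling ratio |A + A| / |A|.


|A| = 4.
Compute A + A by enumerating all 16 pairs.
A + A = {-6, -4, -2, 0, 2, 3, 5, 7, 12}, so |A + A| = 9.
K = |A + A| / |A| = 9/4 (already in lowest terms) ≈ 2.2500.
Reference: AP of size 4 gives K = 7/4 ≈ 1.7500; a fully generic set of size 4 gives K ≈ 2.5000.

|A| = 4, |A + A| = 9, K = 9/4.


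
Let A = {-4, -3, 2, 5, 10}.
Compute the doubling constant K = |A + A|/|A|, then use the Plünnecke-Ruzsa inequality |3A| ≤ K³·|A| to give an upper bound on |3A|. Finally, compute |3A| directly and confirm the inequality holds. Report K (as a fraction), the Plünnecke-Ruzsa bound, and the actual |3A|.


|A| = 5.
Step 1: Compute A + A by enumerating all 25 pairs.
A + A = {-8, -7, -6, -2, -1, 1, 2, 4, 6, 7, 10, 12, 15, 20}, so |A + A| = 14.
Step 2: Doubling constant K = |A + A|/|A| = 14/5 = 14/5 ≈ 2.8000.
Step 3: Plünnecke-Ruzsa gives |3A| ≤ K³·|A| = (2.8000)³ · 5 ≈ 109.7600.
Step 4: Compute 3A = A + A + A directly by enumerating all triples (a,b,c) ∈ A³; |3A| = 29.
Step 5: Check 29 ≤ 109.7600? Yes ✓.

K = 14/5, Plünnecke-Ruzsa bound K³|A| ≈ 109.7600, |3A| = 29, inequality holds.
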